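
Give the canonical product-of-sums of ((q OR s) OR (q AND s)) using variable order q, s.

ΠM(0) = (q OR s)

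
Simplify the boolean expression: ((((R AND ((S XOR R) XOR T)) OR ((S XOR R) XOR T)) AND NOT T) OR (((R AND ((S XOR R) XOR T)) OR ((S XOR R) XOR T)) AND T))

By distribution ((E AND v) OR (E AND NOT v) = E) then absorption (E OR (E AND v) = E):
= ((S XOR R) XOR T)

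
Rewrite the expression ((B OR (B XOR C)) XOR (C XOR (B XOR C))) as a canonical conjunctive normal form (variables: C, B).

(C OR B) AND (C OR NOT B) AND (NOT C OR NOT B)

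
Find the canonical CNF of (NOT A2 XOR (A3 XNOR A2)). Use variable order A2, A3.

(A2 OR A3) AND (NOT A2 OR A3)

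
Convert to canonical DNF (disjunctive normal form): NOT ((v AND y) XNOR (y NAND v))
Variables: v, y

(NOT v AND NOT y) OR (NOT v AND y) OR (v AND NOT y) OR (v AND y)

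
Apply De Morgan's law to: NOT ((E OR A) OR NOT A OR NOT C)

NOT (E OR A) AND A AND C
De Morgan's: NOT(OR of terms) = AND of negations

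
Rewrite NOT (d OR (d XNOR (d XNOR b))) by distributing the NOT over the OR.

NOT d AND NOT (d XNOR (d XNOR b))
De Morgan's: NOT(OR of terms) = AND of negations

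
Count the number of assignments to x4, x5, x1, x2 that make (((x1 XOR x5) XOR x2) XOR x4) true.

Satisfying assignments: (0,0,0,1), (0,0,1,0), (0,1,0,0), (0,1,1,1), (1,0,0,0), (1,0,1,1), (1,1,0,1), (1,1,1,0)
Count: 8 out of 16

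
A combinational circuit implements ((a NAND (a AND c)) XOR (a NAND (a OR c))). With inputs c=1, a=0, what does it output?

Substituting: ((0 NAND (0 AND 1)) XOR (0 NAND (0 OR 1)))
= 0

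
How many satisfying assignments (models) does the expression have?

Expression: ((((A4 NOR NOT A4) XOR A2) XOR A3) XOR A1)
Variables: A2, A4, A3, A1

Satisfying assignments: (0,0,0,1), (0,0,1,0), (0,1,0,1), (0,1,1,0), (1,0,0,0), (1,0,1,1), (1,1,0,0), (1,1,1,1)
Count: 8 out of 16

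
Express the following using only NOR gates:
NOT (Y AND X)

(((Y NOR Y) NOR (X NOR X)) NOR ((Y NOR Y) NOR (X NOR X)))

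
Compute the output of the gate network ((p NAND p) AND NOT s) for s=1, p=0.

Substituting: ((0 NAND 0) AND NOT 1)
= 0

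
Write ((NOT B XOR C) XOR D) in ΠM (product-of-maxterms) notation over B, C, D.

ΠM(1, 2, 4, 7) = (B OR C OR NOT D) AND (B OR NOT C OR D) AND (NOT B OR C OR D) AND (NOT B OR NOT C OR NOT D)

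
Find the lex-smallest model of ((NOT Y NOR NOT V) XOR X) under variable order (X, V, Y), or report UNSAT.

X=0, V=1, Y=1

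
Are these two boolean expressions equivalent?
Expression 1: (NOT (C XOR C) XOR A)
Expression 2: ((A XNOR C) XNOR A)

No. Counterexample: with C=0, A=0, Expression 1 = 1 but Expression 2 = 0.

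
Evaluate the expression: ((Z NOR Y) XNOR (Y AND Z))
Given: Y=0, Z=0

Substituting: ((0 NOR 0) XNOR (0 AND 0))
= 0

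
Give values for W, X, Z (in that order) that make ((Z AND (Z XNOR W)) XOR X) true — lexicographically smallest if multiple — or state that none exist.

W=0, X=1, Z=0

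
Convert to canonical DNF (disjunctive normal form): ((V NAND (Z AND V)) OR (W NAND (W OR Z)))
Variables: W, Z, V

(NOT W AND NOT Z AND NOT V) OR (NOT W AND NOT Z AND V) OR (NOT W AND Z AND NOT V) OR (NOT W AND Z AND V) OR (W AND NOT Z AND NOT V) OR (W AND NOT Z AND V) OR (W AND Z AND NOT V)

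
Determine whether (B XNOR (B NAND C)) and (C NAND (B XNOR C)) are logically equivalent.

No. Counterexample: with B=0, C=0, Expression 1 = 0 but Expression 2 = 1.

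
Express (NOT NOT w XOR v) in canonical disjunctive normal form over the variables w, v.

(NOT w AND v) OR (w AND NOT v)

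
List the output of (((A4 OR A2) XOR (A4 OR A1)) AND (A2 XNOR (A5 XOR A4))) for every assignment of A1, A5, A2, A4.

A1 | A5 | A2 | A4 | Output
--------------------------
0 | 0 | 0 | 0 | 0
0 | 0 | 0 | 1 | 0
0 | 0 | 1 | 0 | 0
0 | 0 | 1 | 1 | 0
0 | 1 | 0 | 0 | 0
0 | 1 | 0 | 1 | 0
0 | 1 | 1 | 0 | 1
0 | 1 | 1 | 1 | 0
1 | 0 | 0 | 0 | 1
1 | 0 | 0 | 1 | 0
1 | 0 | 1 | 0 | 0
1 | 0 | 1 | 1 | 0
1 | 1 | 0 | 0 | 0
1 | 1 | 0 | 1 | 0
1 | 1 | 1 | 0 | 0
1 | 1 | 1 | 1 | 0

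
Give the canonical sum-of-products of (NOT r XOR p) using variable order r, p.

Σm(0, 3) = (NOT r AND NOT p) OR (r AND p)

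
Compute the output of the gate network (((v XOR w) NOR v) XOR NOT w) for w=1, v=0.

Substituting: (((0 XOR 1) NOR 0) XOR NOT 1)
= 0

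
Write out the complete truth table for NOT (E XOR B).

B | E | Output
--------------
0 | 0 | 1
0 | 1 | 0
1 | 0 | 0
1 | 1 | 1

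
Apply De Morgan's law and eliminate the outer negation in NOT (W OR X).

NOT W AND NOT X
De Morgan's: NOT(OR of terms) = AND of negations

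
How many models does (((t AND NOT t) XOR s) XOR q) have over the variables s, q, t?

Satisfying assignments: (0,1,0), (0,1,1), (1,0,0), (1,0,1)
Count: 4 out of 8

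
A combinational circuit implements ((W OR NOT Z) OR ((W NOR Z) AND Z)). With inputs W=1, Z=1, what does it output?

Substituting: ((1 OR NOT 1) OR ((1 NOR 1) AND 1))
= 1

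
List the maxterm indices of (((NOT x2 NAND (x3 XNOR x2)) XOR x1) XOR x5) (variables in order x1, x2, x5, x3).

ΠM(0, 3, 6, 7, 9, 10, 12, 13) = (x1 OR x2 OR x5 OR x3) AND (x1 OR x2 OR NOT x5 OR NOT x3) AND (x1 OR NOT x2 OR NOT x5 OR x3) AND (x1 OR NOT x2 OR NOT x5 OR NOT x3) AND (NOT x1 OR x2 OR x5 OR NOT x3) AND (NOT x1 OR x2 OR NOT x5 OR x3) AND (NOT x1 OR NOT x2 OR x5 OR x3) AND (NOT x1 OR NOT x2 OR x5 OR NOT x3)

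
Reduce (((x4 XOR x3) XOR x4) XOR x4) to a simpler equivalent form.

By XOR self-cancellation ((E XOR v) XOR v = E):
= (x4 XOR x3)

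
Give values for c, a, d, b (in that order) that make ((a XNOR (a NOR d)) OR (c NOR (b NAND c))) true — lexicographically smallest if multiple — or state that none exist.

c=0, a=0, d=1, b=0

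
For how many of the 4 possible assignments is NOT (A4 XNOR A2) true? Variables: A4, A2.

Satisfying assignments: (0,1), (1,0)
Count: 2 out of 4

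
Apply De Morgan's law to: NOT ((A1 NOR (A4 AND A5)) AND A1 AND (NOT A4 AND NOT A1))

NOT (A1 NOR (A4 AND A5)) OR NOT A1 OR NOT (NOT A4 AND NOT A1)
De Morgan's: NOT(AND of terms) = OR of negations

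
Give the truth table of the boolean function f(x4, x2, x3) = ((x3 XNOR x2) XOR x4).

x4 | x2 | x3 | Output
---------------------
0 | 0 | 0 | 1
0 | 0 | 1 | 0
0 | 1 | 0 | 0
0 | 1 | 1 | 1
1 | 0 | 0 | 0
1 | 0 | 1 | 1
1 | 1 | 0 | 1
1 | 1 | 1 | 0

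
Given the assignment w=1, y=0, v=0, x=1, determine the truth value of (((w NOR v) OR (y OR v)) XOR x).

Substituting: (((1 NOR 0) OR (0 OR 0)) XOR 1)
= 1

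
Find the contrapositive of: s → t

Contrapositive: NOT t → NOT s
Note: A statement and its contrapositive are logically equivalent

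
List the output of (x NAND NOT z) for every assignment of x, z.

x | z | Output
--------------
0 | 0 | 1
0 | 1 | 1
1 | 0 | 0
1 | 1 | 1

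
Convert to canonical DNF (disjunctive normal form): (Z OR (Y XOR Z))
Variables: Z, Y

(NOT Z AND Y) OR (Z AND NOT Y) OR (Z AND Y)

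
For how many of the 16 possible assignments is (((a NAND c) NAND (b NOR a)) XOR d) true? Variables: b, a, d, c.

Satisfying assignments: (0,0,1,0), (0,0,1,1), (0,1,0,0), (0,1,0,1), (1,0,0,0), (1,0,0,1), (1,1,0,0), (1,1,0,1)
Count: 8 out of 16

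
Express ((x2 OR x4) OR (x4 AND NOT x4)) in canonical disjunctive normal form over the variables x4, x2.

(NOT x4 AND x2) OR (x4 AND NOT x2) OR (x4 AND x2)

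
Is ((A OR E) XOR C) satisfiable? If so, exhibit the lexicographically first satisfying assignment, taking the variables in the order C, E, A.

C=0, E=0, A=1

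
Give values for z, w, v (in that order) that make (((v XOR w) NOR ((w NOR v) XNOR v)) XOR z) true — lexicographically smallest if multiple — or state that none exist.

z=0, w=0, v=0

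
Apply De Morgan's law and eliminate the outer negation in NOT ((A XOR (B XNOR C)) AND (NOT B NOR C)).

NOT (A XOR (B XNOR C)) OR NOT (NOT B NOR C)
De Morgan's: NOT(AND of terms) = OR of negations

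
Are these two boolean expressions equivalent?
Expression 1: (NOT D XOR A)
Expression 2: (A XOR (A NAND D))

No. Counterexample: with A=0, D=1, Expression 1 = 0 but Expression 2 = 1.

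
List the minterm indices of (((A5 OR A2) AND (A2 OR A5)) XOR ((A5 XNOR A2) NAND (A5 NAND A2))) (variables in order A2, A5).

Σm() = FALSE (no minterms)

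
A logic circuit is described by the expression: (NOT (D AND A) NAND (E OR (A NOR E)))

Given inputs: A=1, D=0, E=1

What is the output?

Substituting: (NOT (0 AND 1) NAND (1 OR (1 NOR 1)))
= 0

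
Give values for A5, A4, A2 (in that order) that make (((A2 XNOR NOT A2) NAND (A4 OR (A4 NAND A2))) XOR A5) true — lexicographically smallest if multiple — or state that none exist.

A5=0, A4=0, A2=0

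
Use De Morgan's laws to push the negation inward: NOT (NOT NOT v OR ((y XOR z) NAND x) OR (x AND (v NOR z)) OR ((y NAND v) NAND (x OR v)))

NOT v AND NOT ((y XOR z) NAND x) AND NOT (x AND (v NOR z)) AND NOT ((y NAND v) NAND (x OR v))
De Morgan's: NOT(OR of terms) = AND of negations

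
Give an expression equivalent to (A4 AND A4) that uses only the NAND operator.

((A4 NAND A4) NAND (A4 NAND A4))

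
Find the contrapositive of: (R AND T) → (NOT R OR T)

Contrapositive: NOT (NOT R OR T) → NOT (R AND T)
Note: A statement and its contrapositive are logically equivalent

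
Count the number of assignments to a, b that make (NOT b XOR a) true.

Satisfying assignments: (0,0), (1,1)
Count: 2 out of 4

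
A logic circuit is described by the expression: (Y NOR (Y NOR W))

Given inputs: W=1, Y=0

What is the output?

Substituting: (0 NOR (0 NOR 1))
= 1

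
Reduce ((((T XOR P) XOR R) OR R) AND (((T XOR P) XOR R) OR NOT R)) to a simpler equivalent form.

By distribution ((E OR v) AND (E OR NOT v) = E):
= ((T XOR P) XOR R)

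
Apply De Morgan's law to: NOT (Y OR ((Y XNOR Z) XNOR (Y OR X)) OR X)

NOT Y AND NOT ((Y XNOR Z) XNOR (Y OR X)) AND NOT X
De Morgan's: NOT(OR of terms) = AND of negations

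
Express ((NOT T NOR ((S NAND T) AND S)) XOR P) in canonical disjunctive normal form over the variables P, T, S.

(NOT P AND T AND NOT S) OR (NOT P AND T AND S) OR (P AND NOT T AND NOT S) OR (P AND NOT T AND S)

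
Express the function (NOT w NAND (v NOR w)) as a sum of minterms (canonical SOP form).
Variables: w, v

Σm(1, 2, 3) = (NOT w AND v) OR (w AND NOT v) OR (w AND v)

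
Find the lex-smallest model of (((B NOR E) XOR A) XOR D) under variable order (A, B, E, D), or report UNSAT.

A=0, B=0, E=0, D=0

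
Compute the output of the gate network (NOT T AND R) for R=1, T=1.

Substituting: (NOT 1 AND 1)
= 0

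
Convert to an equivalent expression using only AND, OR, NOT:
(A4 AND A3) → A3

NOT (A4 AND A3) OR A3
(Implication elimination: A → B = NOT A OR B)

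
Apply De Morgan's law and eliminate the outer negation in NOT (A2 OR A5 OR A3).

NOT A2 AND NOT A5 AND NOT A3
De Morgan's: NOT(OR of terms) = AND of negations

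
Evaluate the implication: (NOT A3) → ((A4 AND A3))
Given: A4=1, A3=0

Antecedent (NOT A3) = 1; consequent ((A4 AND A3)) = 0.
1 → 0 = 0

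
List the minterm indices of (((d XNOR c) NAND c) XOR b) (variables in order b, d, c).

Σm(0, 1, 2, 7) = (NOT b AND NOT d AND NOT c) OR (NOT b AND NOT d AND c) OR (NOT b AND d AND NOT c) OR (b AND d AND c)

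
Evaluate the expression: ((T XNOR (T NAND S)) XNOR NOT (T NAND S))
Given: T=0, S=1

Substituting: ((0 XNOR (0 NAND 1)) XNOR NOT (0 NAND 1))
= 1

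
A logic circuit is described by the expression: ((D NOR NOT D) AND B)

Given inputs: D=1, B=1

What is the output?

Substituting: ((1 NOR NOT 1) AND 1)
= 0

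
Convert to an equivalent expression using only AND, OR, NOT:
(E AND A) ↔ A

((E AND A) AND A) OR (NOT (E AND A) AND NOT A)
(Biconditional = both true or both false)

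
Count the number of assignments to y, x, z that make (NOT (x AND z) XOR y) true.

Satisfying assignments: (0,0,0), (0,0,1), (0,1,0), (1,1,1)
Count: 4 out of 8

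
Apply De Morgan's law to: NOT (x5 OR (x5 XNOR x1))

NOT x5 AND NOT (x5 XNOR x1)
De Morgan's: NOT(OR of terms) = AND of negations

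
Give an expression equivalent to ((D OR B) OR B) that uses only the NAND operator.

((((D NAND D) NAND (B NAND B)) NAND ((D NAND D) NAND (B NAND B))) NAND (B NAND B))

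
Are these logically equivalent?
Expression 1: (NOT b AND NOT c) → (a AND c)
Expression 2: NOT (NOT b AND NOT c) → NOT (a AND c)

No, Inverse is not equivalent to original (counterexample: b=0, a=0, c=0)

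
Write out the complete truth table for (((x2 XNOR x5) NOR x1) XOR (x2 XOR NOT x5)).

x5 | x1 | x2 | Output
---------------------
0 | 0 | 0 | 1
0 | 0 | 1 | 1
0 | 1 | 0 | 1
0 | 1 | 1 | 0
1 | 0 | 0 | 1
1 | 0 | 1 | 1
1 | 1 | 0 | 0
1 | 1 | 1 | 1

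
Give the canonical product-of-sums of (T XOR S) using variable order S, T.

ΠM(0, 3) = (S OR T) AND (NOT S OR NOT T)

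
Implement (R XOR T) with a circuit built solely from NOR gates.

((((R NOR T) NOR (R NOR T)) NOR ((R NOR T) NOR (R NOR T))) NOR ((((R NOR R) NOR (T NOR T)) NOR ((R NOR R) NOR (T NOR T))) NOR (((R NOR R) NOR (T NOR T)) NOR ((R NOR R) NOR (T NOR T)))))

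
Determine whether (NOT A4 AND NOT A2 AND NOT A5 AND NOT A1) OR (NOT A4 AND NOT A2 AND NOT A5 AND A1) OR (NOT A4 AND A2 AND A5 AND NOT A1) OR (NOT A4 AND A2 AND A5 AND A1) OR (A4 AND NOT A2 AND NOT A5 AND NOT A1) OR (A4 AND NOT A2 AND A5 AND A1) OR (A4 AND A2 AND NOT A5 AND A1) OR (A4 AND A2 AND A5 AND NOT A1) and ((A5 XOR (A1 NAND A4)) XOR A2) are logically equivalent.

Yes, they are equivalent — the two output columns agree on all 16 assignments:
A4 | A2 | A5 | A1 | Expression 1 | Expression 2
-----------------------------------------------
0 | 0 | 0 | 0 | 1 | 1
0 | 0 | 0 | 1 | 1 | 1
0 | 0 | 1 | 0 | 0 | 0
0 | 0 | 1 | 1 | 0 | 0
0 | 1 | 0 | 0 | 0 | 0
0 | 1 | 0 | 1 | 0 | 0
0 | 1 | 1 | 0 | 1 | 1
0 | 1 | 1 | 1 | 1 | 1
1 | 0 | 0 | 0 | 1 | 1
1 | 0 | 0 | 1 | 0 | 0
1 | 0 | 1 | 0 | 0 | 0
1 | 0 | 1 | 1 | 1 | 1
1 | 1 | 0 | 0 | 0 | 0
1 | 1 | 0 | 1 | 1 | 1
1 | 1 | 1 | 0 | 1 | 1
1 | 1 | 1 | 1 | 0 | 0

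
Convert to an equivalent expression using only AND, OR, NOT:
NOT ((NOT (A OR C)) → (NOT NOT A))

(NOT (A OR C)) AND NOT A
(Negated implication: NOT(A → B) = A AND NOT B)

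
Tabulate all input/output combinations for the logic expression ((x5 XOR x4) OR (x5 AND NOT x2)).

x5 | x2 | x4 | Output
---------------------
0 | 0 | 0 | 0
0 | 0 | 1 | 1
0 | 1 | 0 | 0
0 | 1 | 1 | 1
1 | 0 | 0 | 1
1 | 0 | 1 | 1
1 | 1 | 0 | 1
1 | 1 | 1 | 0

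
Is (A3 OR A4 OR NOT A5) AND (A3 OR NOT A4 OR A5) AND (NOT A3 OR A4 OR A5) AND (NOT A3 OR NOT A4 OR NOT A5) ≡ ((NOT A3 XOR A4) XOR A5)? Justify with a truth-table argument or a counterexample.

Yes, they are equivalent — the two output columns agree on all 8 assignments:
A3 | A4 | A5 | Expression 1 | Expression 2
------------------------------------------
0 | 0 | 0 | 1 | 1
0 | 0 | 1 | 0 | 0
0 | 1 | 0 | 0 | 0
0 | 1 | 1 | 1 | 1
1 | 0 | 0 | 0 | 0
1 | 0 | 1 | 1 | 1
1 | 1 | 0 | 1 | 1
1 | 1 | 1 | 0 | 0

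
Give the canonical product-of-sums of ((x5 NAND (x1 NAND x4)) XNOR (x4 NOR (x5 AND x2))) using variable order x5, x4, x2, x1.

ΠM(4, 5, 6, 7, 8, 9, 13, 15) = (x5 OR NOT x4 OR x2 OR x1) AND (x5 OR NOT x4 OR x2 OR NOT x1) AND (x5 OR NOT x4 OR NOT x2 OR x1) AND (x5 OR NOT x4 OR NOT x2 OR NOT x1) AND (NOT x5 OR x4 OR x2 OR x1) AND (NOT x5 OR x4 OR x2 OR NOT x1) AND (NOT x5 OR NOT x4 OR x2 OR NOT x1) AND (NOT x5 OR NOT x4 OR NOT x2 OR NOT x1)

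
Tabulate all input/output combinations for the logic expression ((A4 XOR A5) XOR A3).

A5 | A4 | A3 | Output
---------------------
0 | 0 | 0 | 0
0 | 0 | 1 | 1
0 | 1 | 0 | 1
0 | 1 | 1 | 0
1 | 0 | 0 | 1
1 | 0 | 1 | 0
1 | 1 | 0 | 0
1 | 1 | 1 | 1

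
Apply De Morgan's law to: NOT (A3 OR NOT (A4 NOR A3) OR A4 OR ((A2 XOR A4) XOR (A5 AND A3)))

NOT A3 AND (A4 NOR A3) AND NOT A4 AND NOT ((A2 XOR A4) XOR (A5 AND A3))
De Morgan's: NOT(OR of terms) = AND of negations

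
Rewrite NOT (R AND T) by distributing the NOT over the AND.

NOT R OR NOT T
De Morgan's: NOT(AND of terms) = OR of negations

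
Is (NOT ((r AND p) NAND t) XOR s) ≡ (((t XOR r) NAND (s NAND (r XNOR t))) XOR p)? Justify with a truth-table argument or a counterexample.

No. Counterexample: with r=0, t=0, p=0, s=0, Expression 1 = 0 but Expression 2 = 1.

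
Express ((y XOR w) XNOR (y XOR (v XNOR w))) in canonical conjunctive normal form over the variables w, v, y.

(w OR v OR y) AND (w OR v OR NOT y) AND (NOT w OR v OR y) AND (NOT w OR v OR NOT y)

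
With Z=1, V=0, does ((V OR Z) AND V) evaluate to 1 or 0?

Substituting: ((0 OR 1) AND 0)
= 0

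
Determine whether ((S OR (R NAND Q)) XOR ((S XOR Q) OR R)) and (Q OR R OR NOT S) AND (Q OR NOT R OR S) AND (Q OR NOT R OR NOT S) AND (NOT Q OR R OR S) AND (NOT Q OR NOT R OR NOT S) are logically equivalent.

Yes, they are equivalent — the two output columns agree on all 8 assignments:
Q | R | S | Expression 1 | Expression 2
---------------------------------------
0 | 0 | 0 | 1 | 1
0 | 0 | 1 | 0 | 0
0 | 1 | 0 | 0 | 0
0 | 1 | 1 | 0 | 0
1 | 0 | 0 | 0 | 0
1 | 0 | 1 | 1 | 1
1 | 1 | 0 | 1 | 1
1 | 1 | 1 | 0 | 0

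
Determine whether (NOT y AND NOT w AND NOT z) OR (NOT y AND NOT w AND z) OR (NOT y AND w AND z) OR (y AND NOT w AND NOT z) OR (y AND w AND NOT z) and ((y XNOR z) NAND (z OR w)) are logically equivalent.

Yes, they are equivalent — the two output columns agree on all 8 assignments:
y | w | z | Expression 1 | Expression 2
---------------------------------------
0 | 0 | 0 | 1 | 1
0 | 0 | 1 | 1 | 1
0 | 1 | 0 | 0 | 0
0 | 1 | 1 | 1 | 1
1 | 0 | 0 | 1 | 1
1 | 0 | 1 | 0 | 0
1 | 1 | 0 | 1 | 1
1 | 1 | 1 | 0 | 0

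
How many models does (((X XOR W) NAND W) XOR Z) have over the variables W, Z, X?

Satisfying assignments: (0,0,0), (0,0,1), (1,0,1), (1,1,0)
Count: 4 out of 8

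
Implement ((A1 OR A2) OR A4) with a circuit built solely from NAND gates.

((((A1 NAND A1) NAND (A2 NAND A2)) NAND ((A1 NAND A1) NAND (A2 NAND A2))) NAND (A4 NAND A4))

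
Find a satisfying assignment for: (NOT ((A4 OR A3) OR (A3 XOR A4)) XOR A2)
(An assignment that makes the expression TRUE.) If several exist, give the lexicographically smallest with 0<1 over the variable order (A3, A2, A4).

A3=0, A2=0, A4=0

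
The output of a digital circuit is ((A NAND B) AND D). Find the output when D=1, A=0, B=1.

Substituting: ((0 NAND 1) AND 1)
= 1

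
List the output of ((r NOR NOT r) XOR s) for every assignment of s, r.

s | r | Output
--------------
0 | 0 | 0
0 | 1 | 0
1 | 0 | 1
1 | 1 | 1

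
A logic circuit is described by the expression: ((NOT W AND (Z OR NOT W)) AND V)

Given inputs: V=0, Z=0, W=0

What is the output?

Substituting: ((NOT 0 AND (0 OR NOT 0)) AND 0)
= 0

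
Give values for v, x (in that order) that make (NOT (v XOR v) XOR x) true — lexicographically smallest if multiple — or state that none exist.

v=0, x=0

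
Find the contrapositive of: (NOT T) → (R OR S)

Contrapositive: NOT (R OR S) → T
Note: A statement and its contrapositive are logically equivalent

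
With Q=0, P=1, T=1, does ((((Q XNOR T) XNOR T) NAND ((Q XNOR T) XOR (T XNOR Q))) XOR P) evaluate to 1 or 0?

Substituting: ((((0 XNOR 1) XNOR 1) NAND ((0 XNOR 1) XOR (1 XNOR 0))) XOR 1)
= 0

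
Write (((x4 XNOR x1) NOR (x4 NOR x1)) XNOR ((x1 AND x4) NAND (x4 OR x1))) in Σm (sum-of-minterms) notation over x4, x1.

Σm(1, 2, 3) = (NOT x4 AND x1) OR (x4 AND NOT x1) OR (x4 AND x1)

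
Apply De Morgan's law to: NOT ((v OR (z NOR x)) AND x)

NOT (v OR (z NOR x)) OR NOT x
De Morgan's: NOT(AND of terms) = OR of negations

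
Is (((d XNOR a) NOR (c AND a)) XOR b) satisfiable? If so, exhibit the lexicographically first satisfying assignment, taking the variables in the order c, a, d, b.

c=0, a=0, d=0, b=1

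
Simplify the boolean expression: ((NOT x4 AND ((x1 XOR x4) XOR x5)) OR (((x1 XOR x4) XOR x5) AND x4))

By distribution ((E AND v) OR (E AND NOT v) = E):
= ((x1 XOR x4) XOR x5)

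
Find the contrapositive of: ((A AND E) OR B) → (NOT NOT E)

Contrapositive: NOT E → NOT ((A AND E) OR B)
Note: A statement and its contrapositive are logically equivalent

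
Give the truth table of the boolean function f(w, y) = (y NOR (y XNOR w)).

w | y | Output
--------------
0 | 0 | 0
0 | 1 | 0
1 | 0 | 1
1 | 1 | 0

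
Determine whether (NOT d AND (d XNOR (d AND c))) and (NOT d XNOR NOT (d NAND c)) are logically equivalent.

No. Counterexample: with c=0, d=0, Expression 1 = 1 but Expression 2 = 0.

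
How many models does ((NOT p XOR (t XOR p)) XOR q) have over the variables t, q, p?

Satisfying assignments: (0,0,0), (0,0,1), (1,1,0), (1,1,1)
Count: 4 out of 8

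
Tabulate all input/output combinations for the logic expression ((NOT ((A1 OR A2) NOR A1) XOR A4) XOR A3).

A4 | A2 | A1 | A3 | Output
--------------------------
0 | 0 | 0 | 0 | 0
0 | 0 | 0 | 1 | 1
0 | 0 | 1 | 0 | 1
0 | 0 | 1 | 1 | 0
0 | 1 | 0 | 0 | 1
0 | 1 | 0 | 1 | 0
0 | 1 | 1 | 0 | 1
0 | 1 | 1 | 1 | 0
1 | 0 | 0 | 0 | 1
1 | 0 | 0 | 1 | 0
1 | 0 | 1 | 0 | 0
1 | 0 | 1 | 1 | 1
1 | 1 | 0 | 0 | 0
1 | 1 | 0 | 1 | 1
1 | 1 | 1 | 0 | 0
1 | 1 | 1 | 1 | 1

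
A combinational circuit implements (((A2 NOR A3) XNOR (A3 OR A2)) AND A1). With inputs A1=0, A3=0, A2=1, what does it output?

Substituting: (((1 NOR 0) XNOR (0 OR 1)) AND 0)
= 0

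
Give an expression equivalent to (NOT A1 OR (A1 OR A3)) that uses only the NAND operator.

(((A1 NAND A1) NAND (A1 NAND A1)) NAND (((A1 NAND A1) NAND (A3 NAND A3)) NAND ((A1 NAND A1) NAND (A3 NAND A3))))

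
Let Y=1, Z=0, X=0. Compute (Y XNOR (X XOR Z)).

Substituting: (1 XNOR (0 XOR 0))
= 0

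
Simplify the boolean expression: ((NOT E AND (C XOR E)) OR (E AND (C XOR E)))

By distribution ((E AND v) OR (E AND NOT v) = E):
= (C XOR E)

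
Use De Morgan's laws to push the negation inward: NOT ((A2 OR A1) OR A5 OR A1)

NOT (A2 OR A1) AND NOT A5 AND NOT A1
De Morgan's: NOT(OR of terms) = AND of negations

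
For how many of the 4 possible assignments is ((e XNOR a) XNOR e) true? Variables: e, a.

Satisfying assignments: (0,1), (1,1)
Count: 2 out of 4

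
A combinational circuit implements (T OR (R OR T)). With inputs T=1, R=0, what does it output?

Substituting: (1 OR (0 OR 1))
= 1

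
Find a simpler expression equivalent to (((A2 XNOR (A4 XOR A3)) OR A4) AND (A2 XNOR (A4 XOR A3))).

By absorption (E AND (E OR v) = E):
= (A2 XNOR (A4 XOR A3))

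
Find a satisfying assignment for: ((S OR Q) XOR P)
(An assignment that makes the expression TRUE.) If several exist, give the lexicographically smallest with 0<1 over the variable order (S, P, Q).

S=0, P=0, Q=1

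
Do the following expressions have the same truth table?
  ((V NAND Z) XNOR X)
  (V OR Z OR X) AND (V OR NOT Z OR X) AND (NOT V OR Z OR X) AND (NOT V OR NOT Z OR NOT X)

Yes, they are equivalent — the two output columns agree on all 8 assignments:
V | Z | X | Expression 1 | Expression 2
---------------------------------------
0 | 0 | 0 | 0 | 0
0 | 0 | 1 | 1 | 1
0 | 1 | 0 | 0 | 0
0 | 1 | 1 | 1 | 1
1 | 0 | 0 | 0 | 0
1 | 0 | 1 | 1 | 1
1 | 1 | 0 | 1 | 1
1 | 1 | 1 | 0 | 0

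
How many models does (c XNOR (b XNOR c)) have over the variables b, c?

Satisfying assignments: (1,0), (1,1)
Count: 2 out of 4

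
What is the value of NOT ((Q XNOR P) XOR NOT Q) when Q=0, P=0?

Substituting: NOT ((0 XNOR 0) XOR NOT 0)
= 1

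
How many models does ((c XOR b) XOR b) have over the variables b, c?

Satisfying assignments: (0,1), (1,1)
Count: 2 out of 4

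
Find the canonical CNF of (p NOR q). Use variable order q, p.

(q OR NOT p) AND (NOT q OR p) AND (NOT q OR NOT p)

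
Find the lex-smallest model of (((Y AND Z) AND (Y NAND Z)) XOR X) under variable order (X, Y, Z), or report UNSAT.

X=1, Y=0, Z=0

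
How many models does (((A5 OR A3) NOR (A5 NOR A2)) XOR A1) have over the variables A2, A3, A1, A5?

Satisfying assignments: (0,0,1,0), (0,0,1,1), (0,1,1,0), (0,1,1,1), (1,0,0,0), (1,0,1,1), (1,1,1,0), (1,1,1,1)
Count: 8 out of 16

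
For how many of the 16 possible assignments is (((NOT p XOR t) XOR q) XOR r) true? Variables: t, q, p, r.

Satisfying assignments: (0,0,0,0), (0,0,1,1), (0,1,0,1), (0,1,1,0), (1,0,0,1), (1,0,1,0), (1,1,0,0), (1,1,1,1)
Count: 8 out of 16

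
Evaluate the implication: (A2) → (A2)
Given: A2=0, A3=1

Antecedent (A2) = 0; consequent (A2) = 0.
0 → 0 = 1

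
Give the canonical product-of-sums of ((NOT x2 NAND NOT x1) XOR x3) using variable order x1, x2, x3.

ΠM(0, 3, 5, 7) = (x1 OR x2 OR x3) AND (x1 OR NOT x2 OR NOT x3) AND (NOT x1 OR x2 OR NOT x3) AND (NOT x1 OR NOT x2 OR NOT x3)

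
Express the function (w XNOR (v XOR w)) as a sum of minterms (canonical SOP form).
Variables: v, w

Σm(0, 1) = (NOT v AND NOT w) OR (NOT v AND w)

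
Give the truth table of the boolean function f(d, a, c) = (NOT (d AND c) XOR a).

d | a | c | Output
------------------
0 | 0 | 0 | 1
0 | 0 | 1 | 1
0 | 1 | 0 | 0
0 | 1 | 1 | 0
1 | 0 | 0 | 1
1 | 0 | 1 | 0
1 | 1 | 0 | 0
1 | 1 | 1 | 1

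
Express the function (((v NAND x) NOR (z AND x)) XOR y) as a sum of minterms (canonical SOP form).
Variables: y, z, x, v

Σm(3, 8, 9, 10, 12, 13, 14, 15) = (NOT y AND NOT z AND x AND v) OR (y AND NOT z AND NOT x AND NOT v) OR (y AND NOT z AND NOT x AND v) OR (y AND NOT z AND x AND NOT v) OR (y AND z AND NOT x AND NOT v) OR (y AND z AND NOT x AND v) OR (y AND z AND x AND NOT v) OR (y AND z AND x AND v)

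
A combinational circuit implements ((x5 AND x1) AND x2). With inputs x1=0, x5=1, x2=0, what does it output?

Substituting: ((1 AND 0) AND 0)
= 0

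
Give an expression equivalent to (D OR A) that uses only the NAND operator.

((D NAND D) NAND (A NAND A))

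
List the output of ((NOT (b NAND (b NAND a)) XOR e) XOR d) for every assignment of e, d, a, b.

e | d | a | b | Output
----------------------
0 | 0 | 0 | 0 | 0
0 | 0 | 0 | 1 | 1
0 | 0 | 1 | 0 | 0
0 | 0 | 1 | 1 | 0
0 | 1 | 0 | 0 | 1
0 | 1 | 0 | 1 | 0
0 | 1 | 1 | 0 | 1
0 | 1 | 1 | 1 | 1
1 | 0 | 0 | 0 | 1
1 | 0 | 0 | 1 | 0
1 | 0 | 1 | 0 | 1
1 | 0 | 1 | 1 | 1
1 | 1 | 0 | 0 | 0
1 | 1 | 0 | 1 | 1
1 | 1 | 1 | 0 | 0
1 | 1 | 1 | 1 | 0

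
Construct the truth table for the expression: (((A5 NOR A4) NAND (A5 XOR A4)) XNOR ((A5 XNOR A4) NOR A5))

A4 | A5 | Output
----------------
0 | 0 | 0
0 | 1 | 0
1 | 0 | 1
1 | 1 | 0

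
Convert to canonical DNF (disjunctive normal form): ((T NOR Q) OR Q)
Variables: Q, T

(NOT Q AND NOT T) OR (Q AND NOT T) OR (Q AND T)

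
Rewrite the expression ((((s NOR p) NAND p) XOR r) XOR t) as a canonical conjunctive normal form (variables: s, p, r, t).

(s OR p OR r OR NOT t) AND (s OR p OR NOT r OR t) AND (s OR NOT p OR r OR NOT t) AND (s OR NOT p OR NOT r OR t) AND (NOT s OR p OR r OR NOT t) AND (NOT s OR p OR NOT r OR t) AND (NOT s OR NOT p OR r OR NOT t) AND (NOT s OR NOT p OR NOT r OR t)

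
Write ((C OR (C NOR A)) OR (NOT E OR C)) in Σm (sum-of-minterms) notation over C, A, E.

Σm(0, 1, 2, 4, 5, 6, 7) = (NOT C AND NOT A AND NOT E) OR (NOT C AND NOT A AND E) OR (NOT C AND A AND NOT E) OR (C AND NOT A AND NOT E) OR (C AND NOT A AND E) OR (C AND A AND NOT E) OR (C AND A AND E)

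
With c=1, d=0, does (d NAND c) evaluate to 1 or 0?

Substituting: (0 NAND 1)
= 1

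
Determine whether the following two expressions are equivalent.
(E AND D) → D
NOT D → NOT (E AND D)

Yes, Contrapositive is always equivalent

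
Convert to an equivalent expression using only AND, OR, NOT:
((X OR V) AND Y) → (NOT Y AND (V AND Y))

NOT ((X OR V) AND Y) OR (NOT Y AND (V AND Y))
(Implication elimination: A → B = NOT A OR B)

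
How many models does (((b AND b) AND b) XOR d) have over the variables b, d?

Satisfying assignments: (0,1), (1,0)
Count: 2 out of 4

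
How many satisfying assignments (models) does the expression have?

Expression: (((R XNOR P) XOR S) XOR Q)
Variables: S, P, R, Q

Satisfying assignments: (0,0,0,0), (0,0,1,1), (0,1,0,1), (0,1,1,0), (1,0,0,1), (1,0,1,0), (1,1,0,0), (1,1,1,1)
Count: 8 out of 16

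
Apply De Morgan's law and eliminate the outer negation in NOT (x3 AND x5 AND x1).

NOT x3 OR NOT x5 OR NOT x1
De Morgan's: NOT(AND of terms) = OR of negations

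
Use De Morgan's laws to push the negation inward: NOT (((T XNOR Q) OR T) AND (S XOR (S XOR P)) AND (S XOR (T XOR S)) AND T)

NOT ((T XNOR Q) OR T) OR NOT (S XOR (S XOR P)) OR NOT (S XOR (T XOR S)) OR NOT T
De Morgan's: NOT(AND of terms) = OR of negations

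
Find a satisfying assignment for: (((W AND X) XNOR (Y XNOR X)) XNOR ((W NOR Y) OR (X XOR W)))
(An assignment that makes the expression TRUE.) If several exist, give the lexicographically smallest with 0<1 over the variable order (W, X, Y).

W=0, X=1, Y=0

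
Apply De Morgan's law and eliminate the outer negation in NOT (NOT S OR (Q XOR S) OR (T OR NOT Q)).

S AND NOT (Q XOR S) AND NOT (T OR NOT Q)
De Morgan's: NOT(OR of terms) = AND of negations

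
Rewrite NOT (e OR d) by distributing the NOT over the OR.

NOT e AND NOT d
De Morgan's: NOT(OR of terms) = AND of negations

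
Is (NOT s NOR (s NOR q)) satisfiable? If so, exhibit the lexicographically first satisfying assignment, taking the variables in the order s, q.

s=1, q=0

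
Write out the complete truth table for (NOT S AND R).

R | S | Output
--------------
0 | 0 | 0
0 | 1 | 0
1 | 0 | 1
1 | 1 | 0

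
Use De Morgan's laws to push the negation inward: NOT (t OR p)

NOT t AND NOT p
De Morgan's: NOT(OR of terms) = AND of negations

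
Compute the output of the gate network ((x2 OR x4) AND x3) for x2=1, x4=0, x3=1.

Substituting: ((1 OR 0) AND 1)
= 1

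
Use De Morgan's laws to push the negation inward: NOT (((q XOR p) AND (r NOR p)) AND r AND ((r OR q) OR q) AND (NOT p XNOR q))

NOT ((q XOR p) AND (r NOR p)) OR NOT r OR NOT ((r OR q) OR q) OR NOT (NOT p XNOR q)
De Morgan's: NOT(AND of terms) = OR of negations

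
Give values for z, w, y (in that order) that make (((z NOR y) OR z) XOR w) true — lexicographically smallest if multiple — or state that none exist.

z=0, w=0, y=0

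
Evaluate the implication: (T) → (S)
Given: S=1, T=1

Antecedent (T) = 1; consequent (S) = 1.
1 → 1 = 1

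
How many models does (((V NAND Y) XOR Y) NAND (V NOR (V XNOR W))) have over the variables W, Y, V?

Satisfying assignments: (0,0,0), (0,0,1), (0,1,0), (0,1,1), (1,0,1), (1,1,0), (1,1,1)
Count: 7 out of 8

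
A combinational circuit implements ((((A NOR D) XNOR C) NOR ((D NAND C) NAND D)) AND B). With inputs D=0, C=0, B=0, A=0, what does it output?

Substituting: ((((0 NOR 0) XNOR 0) NOR ((0 NAND 0) NAND 0)) AND 0)
= 0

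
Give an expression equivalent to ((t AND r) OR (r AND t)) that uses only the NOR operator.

((((t NOR t) NOR (r NOR r)) NOR ((r NOR r) NOR (t NOR t))) NOR (((t NOR t) NOR (r NOR r)) NOR ((r NOR r) NOR (t NOR t))))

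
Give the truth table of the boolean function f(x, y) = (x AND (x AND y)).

x | y | Output
--------------
0 | 0 | 0
0 | 1 | 0
1 | 0 | 0
1 | 1 | 1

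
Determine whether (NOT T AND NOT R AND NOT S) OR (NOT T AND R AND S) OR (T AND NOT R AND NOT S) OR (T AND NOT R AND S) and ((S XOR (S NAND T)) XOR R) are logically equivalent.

Yes, they are equivalent — the two output columns agree on all 8 assignments:
T | R | S | Expression 1 | Expression 2
---------------------------------------
0 | 0 | 0 | 1 | 1
0 | 0 | 1 | 0 | 0
0 | 1 | 0 | 0 | 0
0 | 1 | 1 | 1 | 1
1 | 0 | 0 | 1 | 1
1 | 0 | 1 | 1 | 1
1 | 1 | 0 | 0 | 0
1 | 1 | 1 | 0 | 0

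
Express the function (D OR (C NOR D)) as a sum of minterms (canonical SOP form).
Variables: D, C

Σm(0, 2, 3) = (NOT D AND NOT C) OR (D AND NOT C) OR (D AND C)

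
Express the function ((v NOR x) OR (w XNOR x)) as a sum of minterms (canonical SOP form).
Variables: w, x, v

Σm(0, 1, 4, 6, 7) = (NOT w AND NOT x AND NOT v) OR (NOT w AND NOT x AND v) OR (w AND NOT x AND NOT v) OR (w AND x AND NOT v) OR (w AND x AND v)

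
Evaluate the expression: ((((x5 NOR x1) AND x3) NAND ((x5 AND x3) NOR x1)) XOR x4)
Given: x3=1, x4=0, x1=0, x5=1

Substituting: ((((1 NOR 0) AND 1) NAND ((1 AND 1) NOR 0)) XOR 0)
= 1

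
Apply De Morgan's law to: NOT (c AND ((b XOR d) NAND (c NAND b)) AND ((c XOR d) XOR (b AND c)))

NOT c OR NOT ((b XOR d) NAND (c NAND b)) OR NOT ((c XOR d) XOR (b AND c))
De Morgan's: NOT(AND of terms) = OR of negations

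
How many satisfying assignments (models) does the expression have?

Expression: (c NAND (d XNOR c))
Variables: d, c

Satisfying assignments: (0,0), (0,1), (1,0)
Count: 3 out of 4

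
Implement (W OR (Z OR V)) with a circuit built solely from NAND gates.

((W NAND W) NAND (((Z NAND Z) NAND (V NAND V)) NAND ((Z NAND Z) NAND (V NAND V))))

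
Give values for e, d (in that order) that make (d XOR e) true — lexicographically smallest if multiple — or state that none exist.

e=0, d=1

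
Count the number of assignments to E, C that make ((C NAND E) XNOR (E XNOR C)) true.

Satisfying assignments: (0,0)
Count: 1 out of 4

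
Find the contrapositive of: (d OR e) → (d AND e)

Contrapositive: NOT (d AND e) → NOT (d OR e)
Note: A statement and its contrapositive are logically equivalent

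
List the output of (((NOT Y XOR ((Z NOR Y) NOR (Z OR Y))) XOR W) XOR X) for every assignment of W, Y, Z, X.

W | Y | Z | X | Output
----------------------
0 | 0 | 0 | 0 | 1
0 | 0 | 0 | 1 | 0
0 | 0 | 1 | 0 | 1
0 | 0 | 1 | 1 | 0
0 | 1 | 0 | 0 | 0
0 | 1 | 0 | 1 | 1
0 | 1 | 1 | 0 | 0
0 | 1 | 1 | 1 | 1
1 | 0 | 0 | 0 | 0
1 | 0 | 0 | 1 | 1
1 | 0 | 1 | 0 | 0
1 | 0 | 1 | 1 | 1
1 | 1 | 0 | 0 | 1
1 | 1 | 0 | 1 | 0
1 | 1 | 1 | 0 | 1
1 | 1 | 1 | 1 | 0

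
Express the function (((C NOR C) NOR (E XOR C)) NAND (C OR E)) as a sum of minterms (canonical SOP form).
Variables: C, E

Σm(0, 1, 2) = (NOT C AND NOT E) OR (NOT C AND E) OR (C AND NOT E)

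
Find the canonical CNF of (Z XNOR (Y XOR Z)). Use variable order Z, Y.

(Z OR NOT Y) AND (NOT Z OR NOT Y)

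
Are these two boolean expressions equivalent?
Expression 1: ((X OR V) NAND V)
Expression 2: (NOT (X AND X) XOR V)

No. Counterexample: with V=0, X=1, Expression 1 = 1 but Expression 2 = 0.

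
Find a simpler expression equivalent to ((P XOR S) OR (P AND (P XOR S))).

By absorption (E OR (E AND v) = E):
= (P XOR S)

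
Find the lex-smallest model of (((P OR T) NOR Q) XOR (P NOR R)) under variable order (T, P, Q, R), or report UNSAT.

T=0, P=0, Q=0, R=1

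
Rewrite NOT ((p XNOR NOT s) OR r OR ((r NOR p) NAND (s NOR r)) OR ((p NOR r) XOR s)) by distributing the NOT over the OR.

NOT (p XNOR NOT s) AND NOT r AND NOT ((r NOR p) NAND (s NOR r)) AND NOT ((p NOR r) XOR s)
De Morgan's: NOT(OR of terms) = AND of negations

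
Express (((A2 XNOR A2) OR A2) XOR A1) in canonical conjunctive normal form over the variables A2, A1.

(A2 OR NOT A1) AND (NOT A2 OR NOT A1)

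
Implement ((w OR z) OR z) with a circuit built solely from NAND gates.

((((w NAND w) NAND (z NAND z)) NAND ((w NAND w) NAND (z NAND z))) NAND (z NAND z))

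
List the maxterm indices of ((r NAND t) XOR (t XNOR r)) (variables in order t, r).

ΠM(0) = (t OR r)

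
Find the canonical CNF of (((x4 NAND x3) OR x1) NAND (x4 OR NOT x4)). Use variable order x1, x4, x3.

(x1 OR x4 OR x3) AND (x1 OR x4 OR NOT x3) AND (x1 OR NOT x4 OR x3) AND (NOT x1 OR x4 OR x3) AND (NOT x1 OR x4 OR NOT x3) AND (NOT x1 OR NOT x4 OR x3) AND (NOT x1 OR NOT x4 OR NOT x3)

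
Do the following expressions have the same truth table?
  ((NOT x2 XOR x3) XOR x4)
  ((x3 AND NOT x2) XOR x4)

No. Counterexample: with x2=0, x3=0, x4=0, Expression 1 = 1 but Expression 2 = 0.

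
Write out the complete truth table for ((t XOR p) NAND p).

t | p | Output
--------------
0 | 0 | 1
0 | 1 | 0
1 | 0 | 1
1 | 1 | 1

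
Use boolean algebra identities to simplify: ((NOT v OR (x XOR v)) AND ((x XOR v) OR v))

By distribution ((E OR v) AND (E OR NOT v) = E):
= (x XOR v)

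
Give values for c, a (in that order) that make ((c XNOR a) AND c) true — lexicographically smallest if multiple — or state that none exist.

c=1, a=1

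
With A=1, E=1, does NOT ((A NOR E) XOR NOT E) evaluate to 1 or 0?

Substituting: NOT ((1 NOR 1) XOR NOT 1)
= 1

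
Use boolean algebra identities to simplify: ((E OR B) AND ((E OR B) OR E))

By absorption (E AND (E OR v) = E):
= (E OR B)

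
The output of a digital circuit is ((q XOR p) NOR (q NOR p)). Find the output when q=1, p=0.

Substituting: ((1 XOR 0) NOR (1 NOR 0))
= 0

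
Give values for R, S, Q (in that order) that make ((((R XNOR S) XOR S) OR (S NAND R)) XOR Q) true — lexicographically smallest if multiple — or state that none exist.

R=0, S=0, Q=0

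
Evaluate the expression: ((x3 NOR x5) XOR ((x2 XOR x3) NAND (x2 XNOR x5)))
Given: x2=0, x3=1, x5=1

Substituting: ((1 NOR 1) XOR ((0 XOR 1) NAND (0 XNOR 1)))
= 1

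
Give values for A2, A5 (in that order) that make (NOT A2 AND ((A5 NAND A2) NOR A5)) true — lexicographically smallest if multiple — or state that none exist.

UNSATISFIABLE - no assignment makes this expression true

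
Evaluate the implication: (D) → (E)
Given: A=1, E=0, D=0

Antecedent (D) = 0; consequent (E) = 0.
0 → 0 = 1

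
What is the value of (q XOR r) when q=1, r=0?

Substituting: (1 XOR 0)
= 1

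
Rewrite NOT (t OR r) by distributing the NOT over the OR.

NOT t AND NOT r
De Morgan's: NOT(OR of terms) = AND of negations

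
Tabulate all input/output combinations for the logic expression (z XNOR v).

z | v | Output
--------------
0 | 0 | 1
0 | 1 | 0
1 | 0 | 0
1 | 1 | 1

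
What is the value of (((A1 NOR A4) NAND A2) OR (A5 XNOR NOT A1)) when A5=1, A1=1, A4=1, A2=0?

Substituting: (((1 NOR 1) NAND 0) OR (1 XNOR NOT 1))
= 1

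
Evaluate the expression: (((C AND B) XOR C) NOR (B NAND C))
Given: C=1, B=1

Substituting: (((1 AND 1) XOR 1) NOR (1 NAND 1))
= 1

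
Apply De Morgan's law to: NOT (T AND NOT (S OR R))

NOT T OR (S OR R)
De Morgan's: NOT(AND of terms) = OR of negations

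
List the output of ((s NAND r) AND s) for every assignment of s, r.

s | r | Output
--------------
0 | 0 | 0
0 | 1 | 0
1 | 0 | 1
1 | 1 | 0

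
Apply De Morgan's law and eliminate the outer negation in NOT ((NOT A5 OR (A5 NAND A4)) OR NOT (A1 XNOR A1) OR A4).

NOT (NOT A5 OR (A5 NAND A4)) AND (A1 XNOR A1) AND NOT A4
De Morgan's: NOT(OR of terms) = AND of negations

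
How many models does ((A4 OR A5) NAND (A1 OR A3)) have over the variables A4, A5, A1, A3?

Satisfying assignments: (0,0,0,0), (0,0,0,1), (0,0,1,0), (0,0,1,1), (0,1,0,0), (1,0,0,0), (1,1,0,0)
Count: 7 out of 16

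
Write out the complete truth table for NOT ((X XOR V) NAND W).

X | V | W | Output
------------------
0 | 0 | 0 | 0
0 | 0 | 1 | 0
0 | 1 | 0 | 0
0 | 1 | 1 | 1
1 | 0 | 0 | 0
1 | 0 | 1 | 1
1 | 1 | 0 | 0
1 | 1 | 1 | 0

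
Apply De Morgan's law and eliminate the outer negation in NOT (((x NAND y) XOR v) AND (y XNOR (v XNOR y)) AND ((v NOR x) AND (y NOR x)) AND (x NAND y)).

NOT ((x NAND y) XOR v) OR NOT (y XNOR (v XNOR y)) OR NOT ((v NOR x) AND (y NOR x)) OR NOT (x NAND y)
De Morgan's: NOT(AND of terms) = OR of negations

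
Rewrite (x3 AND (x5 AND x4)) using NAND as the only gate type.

((x3 NAND ((x5 NAND x4) NAND (x5 NAND x4))) NAND (x3 NAND ((x5 NAND x4) NAND (x5 NAND x4))))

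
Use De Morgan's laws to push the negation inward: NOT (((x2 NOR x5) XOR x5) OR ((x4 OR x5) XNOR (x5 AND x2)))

NOT ((x2 NOR x5) XOR x5) AND NOT ((x4 OR x5) XNOR (x5 AND x2))
De Morgan's: NOT(OR of terms) = AND of negations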